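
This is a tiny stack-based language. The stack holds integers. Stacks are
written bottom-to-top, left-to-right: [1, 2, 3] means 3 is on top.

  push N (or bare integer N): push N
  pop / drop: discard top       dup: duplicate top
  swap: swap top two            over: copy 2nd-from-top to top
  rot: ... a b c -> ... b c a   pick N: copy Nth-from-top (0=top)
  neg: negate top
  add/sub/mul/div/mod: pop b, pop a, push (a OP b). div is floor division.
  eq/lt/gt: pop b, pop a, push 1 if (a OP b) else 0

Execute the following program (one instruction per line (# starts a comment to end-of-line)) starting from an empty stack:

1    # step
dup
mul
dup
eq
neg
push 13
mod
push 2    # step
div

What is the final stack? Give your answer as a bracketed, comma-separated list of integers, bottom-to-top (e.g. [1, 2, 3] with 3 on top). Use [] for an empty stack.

Answer: [6]

Derivation:
After 'push 1': [1]
After 'dup': [1, 1]
After 'mul': [1]
After 'dup': [1, 1]
After 'eq': [1]
After 'neg': [-1]
After 'push 13': [-1, 13]
After 'mod': [12]
After 'push 2': [12, 2]
After 'div': [6]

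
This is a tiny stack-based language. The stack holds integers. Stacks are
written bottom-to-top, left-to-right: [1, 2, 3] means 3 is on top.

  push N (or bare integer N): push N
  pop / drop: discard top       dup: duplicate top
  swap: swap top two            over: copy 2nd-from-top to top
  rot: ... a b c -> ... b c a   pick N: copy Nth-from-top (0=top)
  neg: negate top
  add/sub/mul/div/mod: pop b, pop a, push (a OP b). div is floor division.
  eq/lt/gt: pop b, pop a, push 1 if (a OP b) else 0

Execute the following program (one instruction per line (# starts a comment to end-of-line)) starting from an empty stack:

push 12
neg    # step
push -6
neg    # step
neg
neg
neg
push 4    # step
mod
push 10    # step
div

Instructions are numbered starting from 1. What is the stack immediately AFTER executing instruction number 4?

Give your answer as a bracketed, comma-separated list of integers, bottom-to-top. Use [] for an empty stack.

Step 1 ('push 12'): [12]
Step 2 ('neg'): [-12]
Step 3 ('push -6'): [-12, -6]
Step 4 ('neg'): [-12, 6]

Answer: [-12, 6]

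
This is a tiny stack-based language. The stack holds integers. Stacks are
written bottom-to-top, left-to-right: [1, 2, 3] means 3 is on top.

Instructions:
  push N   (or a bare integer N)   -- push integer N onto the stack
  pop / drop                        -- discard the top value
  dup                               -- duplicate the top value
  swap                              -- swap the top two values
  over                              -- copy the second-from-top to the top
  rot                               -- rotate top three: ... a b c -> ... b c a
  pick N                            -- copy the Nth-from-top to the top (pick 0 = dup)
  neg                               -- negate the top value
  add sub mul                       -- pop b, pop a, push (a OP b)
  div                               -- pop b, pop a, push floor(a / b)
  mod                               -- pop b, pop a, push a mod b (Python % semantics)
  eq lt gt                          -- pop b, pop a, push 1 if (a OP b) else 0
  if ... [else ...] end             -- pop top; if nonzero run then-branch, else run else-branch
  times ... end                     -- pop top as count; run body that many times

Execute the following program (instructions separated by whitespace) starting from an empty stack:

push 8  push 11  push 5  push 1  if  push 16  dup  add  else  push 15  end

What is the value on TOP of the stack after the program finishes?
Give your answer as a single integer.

Answer: 32

Derivation:
After 'push 8': [8]
After 'push 11': [8, 11]
After 'push 5': [8, 11, 5]
After 'push 1': [8, 11, 5, 1]
After 'if': [8, 11, 5]
After 'push 16': [8, 11, 5, 16]
After 'dup': [8, 11, 5, 16, 16]
After 'add': [8, 11, 5, 32]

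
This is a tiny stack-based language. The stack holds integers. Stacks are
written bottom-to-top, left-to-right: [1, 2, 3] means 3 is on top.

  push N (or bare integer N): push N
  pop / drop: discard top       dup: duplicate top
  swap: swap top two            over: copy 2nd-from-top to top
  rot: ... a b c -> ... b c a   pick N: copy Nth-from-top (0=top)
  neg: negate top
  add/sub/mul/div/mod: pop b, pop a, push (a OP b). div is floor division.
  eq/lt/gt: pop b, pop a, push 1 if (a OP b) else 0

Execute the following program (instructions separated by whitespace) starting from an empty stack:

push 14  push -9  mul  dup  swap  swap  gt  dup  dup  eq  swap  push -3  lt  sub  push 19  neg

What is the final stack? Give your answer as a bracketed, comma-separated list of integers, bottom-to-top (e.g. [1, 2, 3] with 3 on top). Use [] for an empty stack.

Answer: [1, -19]

Derivation:
After 'push 14': [14]
After 'push -9': [14, -9]
After 'mul': [-126]
After 'dup': [-126, -126]
After 'swap': [-126, -126]
After 'swap': [-126, -126]
After 'gt': [0]
After 'dup': [0, 0]
After 'dup': [0, 0, 0]
After 'eq': [0, 1]
After 'swap': [1, 0]
After 'push -3': [1, 0, -3]
After 'lt': [1, 0]
After 'sub': [1]
After 'push 19': [1, 19]
After 'neg': [1, -19]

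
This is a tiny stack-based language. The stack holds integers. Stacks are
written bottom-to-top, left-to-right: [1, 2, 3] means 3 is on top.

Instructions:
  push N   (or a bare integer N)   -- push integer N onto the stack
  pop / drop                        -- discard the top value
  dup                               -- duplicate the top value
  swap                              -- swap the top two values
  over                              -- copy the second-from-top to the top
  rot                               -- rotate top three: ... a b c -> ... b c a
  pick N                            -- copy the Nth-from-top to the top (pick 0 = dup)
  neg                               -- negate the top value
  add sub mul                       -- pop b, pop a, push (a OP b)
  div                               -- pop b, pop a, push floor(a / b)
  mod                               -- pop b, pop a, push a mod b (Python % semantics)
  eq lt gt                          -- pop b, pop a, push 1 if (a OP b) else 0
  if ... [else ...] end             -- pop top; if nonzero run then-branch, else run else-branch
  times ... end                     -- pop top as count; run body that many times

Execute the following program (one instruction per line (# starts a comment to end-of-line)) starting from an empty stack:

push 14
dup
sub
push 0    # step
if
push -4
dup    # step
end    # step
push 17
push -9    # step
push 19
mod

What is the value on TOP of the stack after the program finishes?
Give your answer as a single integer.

After 'push 14': [14]
After 'dup': [14, 14]
After 'sub': [0]
After 'push 0': [0, 0]
After 'if': [0]
After 'push 17': [0, 17]
After 'push -9': [0, 17, -9]
After 'push 19': [0, 17, -9, 19]
After 'mod': [0, 17, 10]

Answer: 10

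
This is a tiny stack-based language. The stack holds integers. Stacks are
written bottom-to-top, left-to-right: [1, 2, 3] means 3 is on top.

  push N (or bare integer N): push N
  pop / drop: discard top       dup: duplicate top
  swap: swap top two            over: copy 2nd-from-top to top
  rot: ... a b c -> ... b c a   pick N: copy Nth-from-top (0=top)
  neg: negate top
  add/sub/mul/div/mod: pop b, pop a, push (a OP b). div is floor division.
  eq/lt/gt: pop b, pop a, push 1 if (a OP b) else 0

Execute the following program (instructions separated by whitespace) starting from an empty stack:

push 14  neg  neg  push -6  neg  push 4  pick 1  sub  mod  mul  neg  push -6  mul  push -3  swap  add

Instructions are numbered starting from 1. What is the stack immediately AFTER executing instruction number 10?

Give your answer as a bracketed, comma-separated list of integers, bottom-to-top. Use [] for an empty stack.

Step 1 ('push 14'): [14]
Step 2 ('neg'): [-14]
Step 3 ('neg'): [14]
Step 4 ('push -6'): [14, -6]
Step 5 ('neg'): [14, 6]
Step 6 ('push 4'): [14, 6, 4]
Step 7 ('pick 1'): [14, 6, 4, 6]
Step 8 ('sub'): [14, 6, -2]
Step 9 ('mod'): [14, 0]
Step 10 ('mul'): [0]

Answer: [0]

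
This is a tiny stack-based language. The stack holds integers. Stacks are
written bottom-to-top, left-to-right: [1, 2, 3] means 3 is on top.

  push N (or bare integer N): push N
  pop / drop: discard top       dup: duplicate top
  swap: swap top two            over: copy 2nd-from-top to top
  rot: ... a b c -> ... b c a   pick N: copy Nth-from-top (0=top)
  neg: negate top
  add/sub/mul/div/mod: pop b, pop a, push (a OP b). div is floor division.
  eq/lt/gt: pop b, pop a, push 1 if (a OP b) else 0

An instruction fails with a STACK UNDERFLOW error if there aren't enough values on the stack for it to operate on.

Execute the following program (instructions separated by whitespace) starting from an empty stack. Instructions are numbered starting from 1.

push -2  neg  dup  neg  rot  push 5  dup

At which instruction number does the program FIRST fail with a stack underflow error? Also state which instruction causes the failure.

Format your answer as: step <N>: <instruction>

Step 1 ('push -2'): stack = [-2], depth = 1
Step 2 ('neg'): stack = [2], depth = 1
Step 3 ('dup'): stack = [2, 2], depth = 2
Step 4 ('neg'): stack = [2, -2], depth = 2
Step 5 ('rot'): needs 3 value(s) but depth is 2 — STACK UNDERFLOW

Answer: step 5: rot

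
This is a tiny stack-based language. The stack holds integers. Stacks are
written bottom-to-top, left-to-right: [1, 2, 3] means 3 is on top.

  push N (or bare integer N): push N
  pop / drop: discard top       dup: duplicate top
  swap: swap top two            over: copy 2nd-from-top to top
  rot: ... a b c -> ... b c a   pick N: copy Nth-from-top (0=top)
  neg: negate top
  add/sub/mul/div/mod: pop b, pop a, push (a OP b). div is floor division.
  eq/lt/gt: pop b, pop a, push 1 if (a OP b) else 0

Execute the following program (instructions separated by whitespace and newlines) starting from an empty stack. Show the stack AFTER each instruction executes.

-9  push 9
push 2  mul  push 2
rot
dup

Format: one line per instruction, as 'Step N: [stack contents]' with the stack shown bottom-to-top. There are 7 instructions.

Step 1: [-9]
Step 2: [-9, 9]
Step 3: [-9, 9, 2]
Step 4: [-9, 18]
Step 5: [-9, 18, 2]
Step 6: [18, 2, -9]
Step 7: [18, 2, -9, -9]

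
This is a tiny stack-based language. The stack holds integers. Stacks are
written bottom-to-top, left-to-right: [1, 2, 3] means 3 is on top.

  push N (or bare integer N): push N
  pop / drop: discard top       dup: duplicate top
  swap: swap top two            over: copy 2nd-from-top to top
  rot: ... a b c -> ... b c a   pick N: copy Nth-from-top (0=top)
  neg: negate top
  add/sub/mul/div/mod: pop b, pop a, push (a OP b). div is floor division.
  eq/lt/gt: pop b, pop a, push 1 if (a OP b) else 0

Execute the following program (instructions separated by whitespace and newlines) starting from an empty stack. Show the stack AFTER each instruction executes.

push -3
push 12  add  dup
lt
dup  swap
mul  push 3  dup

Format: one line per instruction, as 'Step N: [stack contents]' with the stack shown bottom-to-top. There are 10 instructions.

Step 1: [-3]
Step 2: [-3, 12]
Step 3: [9]
Step 4: [9, 9]
Step 5: [0]
Step 6: [0, 0]
Step 7: [0, 0]
Step 8: [0]
Step 9: [0, 3]
Step 10: [0, 3, 3]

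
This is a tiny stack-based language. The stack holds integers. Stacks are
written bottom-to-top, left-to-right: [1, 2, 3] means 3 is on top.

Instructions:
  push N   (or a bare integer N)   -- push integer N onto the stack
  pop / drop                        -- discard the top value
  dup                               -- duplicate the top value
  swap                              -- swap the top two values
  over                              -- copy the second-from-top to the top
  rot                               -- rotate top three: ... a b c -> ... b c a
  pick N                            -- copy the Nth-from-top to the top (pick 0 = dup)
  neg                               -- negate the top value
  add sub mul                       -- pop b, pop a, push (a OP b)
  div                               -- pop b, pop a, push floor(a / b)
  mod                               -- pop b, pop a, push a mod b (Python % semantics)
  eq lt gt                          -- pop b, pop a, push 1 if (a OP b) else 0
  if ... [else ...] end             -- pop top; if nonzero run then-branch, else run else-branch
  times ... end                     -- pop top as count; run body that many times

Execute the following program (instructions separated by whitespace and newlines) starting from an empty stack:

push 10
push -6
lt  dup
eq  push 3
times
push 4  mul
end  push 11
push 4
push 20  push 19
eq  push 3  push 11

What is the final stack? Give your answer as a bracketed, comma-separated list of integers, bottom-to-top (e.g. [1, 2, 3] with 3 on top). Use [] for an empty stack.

Answer: [64, 11, 4, 0, 3, 11]

Derivation:
After 'push 10': [10]
After 'push -6': [10, -6]
After 'lt': [0]
After 'dup': [0, 0]
After 'eq': [1]
After 'push 3': [1, 3]
After 'times': [1]
After 'push 4': [1, 4]
After 'mul': [4]
After 'push 4': [4, 4]
After 'mul': [16]
After 'push 4': [16, 4]
After 'mul': [64]
After 'push 11': [64, 11]
After 'push 4': [64, 11, 4]
After 'push 20': [64, 11, 4, 20]
After 'push 19': [64, 11, 4, 20, 19]
After 'eq': [64, 11, 4, 0]
After 'push 3': [64, 11, 4, 0, 3]
After 'push 11': [64, 11, 4, 0, 3, 11]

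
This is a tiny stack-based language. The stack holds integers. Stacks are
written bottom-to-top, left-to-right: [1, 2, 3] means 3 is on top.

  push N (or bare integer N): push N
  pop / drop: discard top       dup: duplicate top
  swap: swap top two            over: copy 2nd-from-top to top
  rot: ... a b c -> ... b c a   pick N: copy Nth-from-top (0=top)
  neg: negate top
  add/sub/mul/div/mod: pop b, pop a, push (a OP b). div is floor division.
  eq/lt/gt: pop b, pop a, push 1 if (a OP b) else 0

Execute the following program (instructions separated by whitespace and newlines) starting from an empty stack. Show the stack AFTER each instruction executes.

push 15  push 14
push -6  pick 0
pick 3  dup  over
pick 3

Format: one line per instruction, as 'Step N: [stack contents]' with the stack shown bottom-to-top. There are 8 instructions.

Step 1: [15]
Step 2: [15, 14]
Step 3: [15, 14, -6]
Step 4: [15, 14, -6, -6]
Step 5: [15, 14, -6, -6, 15]
Step 6: [15, 14, -6, -6, 15, 15]
Step 7: [15, 14, -6, -6, 15, 15, 15]
Step 8: [15, 14, -6, -6, 15, 15, 15, -6]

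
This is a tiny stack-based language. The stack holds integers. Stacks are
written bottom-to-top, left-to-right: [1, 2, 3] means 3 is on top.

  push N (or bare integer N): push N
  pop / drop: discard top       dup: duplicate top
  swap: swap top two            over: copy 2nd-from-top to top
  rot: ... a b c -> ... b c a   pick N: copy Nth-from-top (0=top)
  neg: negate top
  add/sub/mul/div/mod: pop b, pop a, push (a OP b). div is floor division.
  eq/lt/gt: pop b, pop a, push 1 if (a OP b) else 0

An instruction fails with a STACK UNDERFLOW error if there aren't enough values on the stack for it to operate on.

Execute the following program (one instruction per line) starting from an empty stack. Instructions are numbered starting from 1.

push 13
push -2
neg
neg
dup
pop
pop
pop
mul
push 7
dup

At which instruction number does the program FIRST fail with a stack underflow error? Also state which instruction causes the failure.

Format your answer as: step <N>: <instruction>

Answer: step 9: mul

Derivation:
Step 1 ('push 13'): stack = [13], depth = 1
Step 2 ('push -2'): stack = [13, -2], depth = 2
Step 3 ('neg'): stack = [13, 2], depth = 2
Step 4 ('neg'): stack = [13, -2], depth = 2
Step 5 ('dup'): stack = [13, -2, -2], depth = 3
Step 6 ('pop'): stack = [13, -2], depth = 2
Step 7 ('pop'): stack = [13], depth = 1
Step 8 ('pop'): stack = [], depth = 0
Step 9 ('mul'): needs 2 value(s) but depth is 0 — STACK UNDERFLOW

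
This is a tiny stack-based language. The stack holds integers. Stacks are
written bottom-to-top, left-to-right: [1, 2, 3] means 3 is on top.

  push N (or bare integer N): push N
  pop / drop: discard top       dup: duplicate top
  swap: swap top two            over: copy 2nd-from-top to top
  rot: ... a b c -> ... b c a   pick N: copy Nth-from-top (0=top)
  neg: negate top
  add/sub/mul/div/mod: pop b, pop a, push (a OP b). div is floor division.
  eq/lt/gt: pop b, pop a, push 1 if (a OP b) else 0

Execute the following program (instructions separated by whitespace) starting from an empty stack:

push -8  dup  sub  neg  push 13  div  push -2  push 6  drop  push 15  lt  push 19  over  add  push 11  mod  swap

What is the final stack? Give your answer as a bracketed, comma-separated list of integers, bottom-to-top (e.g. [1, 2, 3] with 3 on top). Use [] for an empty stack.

After 'push -8': [-8]
After 'dup': [-8, -8]
After 'sub': [0]
After 'neg': [0]
After 'push 13': [0, 13]
After 'div': [0]
After 'push -2': [0, -2]
After 'push 6': [0, -2, 6]
After 'drop': [0, -2]
After 'push 15': [0, -2, 15]
After 'lt': [0, 1]
After 'push 19': [0, 1, 19]
After 'over': [0, 1, 19, 1]
After 'add': [0, 1, 20]
After 'push 11': [0, 1, 20, 11]
After 'mod': [0, 1, 9]
After 'swap': [0, 9, 1]

Answer: [0, 9, 1]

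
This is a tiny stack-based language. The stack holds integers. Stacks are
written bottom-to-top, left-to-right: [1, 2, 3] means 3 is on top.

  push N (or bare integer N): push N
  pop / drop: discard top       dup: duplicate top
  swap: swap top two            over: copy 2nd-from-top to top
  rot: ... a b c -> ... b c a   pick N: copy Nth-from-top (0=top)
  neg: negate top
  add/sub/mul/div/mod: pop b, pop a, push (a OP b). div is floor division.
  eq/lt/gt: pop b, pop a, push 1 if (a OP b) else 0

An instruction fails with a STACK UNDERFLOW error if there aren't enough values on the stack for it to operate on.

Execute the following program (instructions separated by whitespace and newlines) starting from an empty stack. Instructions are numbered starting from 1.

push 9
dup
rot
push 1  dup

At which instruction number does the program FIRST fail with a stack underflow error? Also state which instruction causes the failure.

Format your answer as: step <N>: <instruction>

Answer: step 3: rot

Derivation:
Step 1 ('push 9'): stack = [9], depth = 1
Step 2 ('dup'): stack = [9, 9], depth = 2
Step 3 ('rot'): needs 3 value(s) but depth is 2 — STACK UNDERFLOW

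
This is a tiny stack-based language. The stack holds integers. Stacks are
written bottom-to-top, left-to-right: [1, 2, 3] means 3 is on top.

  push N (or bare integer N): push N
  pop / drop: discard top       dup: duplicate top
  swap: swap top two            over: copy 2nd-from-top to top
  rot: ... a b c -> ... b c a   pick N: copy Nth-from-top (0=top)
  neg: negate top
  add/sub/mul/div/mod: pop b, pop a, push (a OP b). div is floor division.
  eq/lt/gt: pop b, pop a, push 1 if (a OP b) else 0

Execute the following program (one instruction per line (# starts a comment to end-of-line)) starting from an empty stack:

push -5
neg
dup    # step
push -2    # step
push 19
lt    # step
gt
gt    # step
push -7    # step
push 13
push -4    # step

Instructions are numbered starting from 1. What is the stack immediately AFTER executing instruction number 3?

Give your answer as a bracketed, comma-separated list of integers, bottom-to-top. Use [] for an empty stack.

Step 1 ('push -5'): [-5]
Step 2 ('neg'): [5]
Step 3 ('dup'): [5, 5]

Answer: [5, 5]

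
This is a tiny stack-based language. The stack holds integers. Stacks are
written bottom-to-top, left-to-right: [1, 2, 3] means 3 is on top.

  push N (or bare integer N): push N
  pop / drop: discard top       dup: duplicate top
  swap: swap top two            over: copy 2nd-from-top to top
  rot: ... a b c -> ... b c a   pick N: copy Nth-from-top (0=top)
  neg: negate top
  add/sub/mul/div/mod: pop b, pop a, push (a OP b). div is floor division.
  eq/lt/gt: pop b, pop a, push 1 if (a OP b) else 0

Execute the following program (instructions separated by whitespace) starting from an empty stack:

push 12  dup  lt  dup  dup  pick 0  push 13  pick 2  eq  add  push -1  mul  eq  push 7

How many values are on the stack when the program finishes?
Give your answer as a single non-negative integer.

Answer: 4

Derivation:
After 'push 12': stack = [12] (depth 1)
After 'dup': stack = [12, 12] (depth 2)
After 'lt': stack = [0] (depth 1)
After 'dup': stack = [0, 0] (depth 2)
After 'dup': stack = [0, 0, 0] (depth 3)
After 'pick 0': stack = [0, 0, 0, 0] (depth 4)
After 'push 13': stack = [0, 0, 0, 0, 13] (depth 5)
After 'pick 2': stack = [0, 0, 0, 0, 13, 0] (depth 6)
After 'eq': stack = [0, 0, 0, 0, 0] (depth 5)
After 'add': stack = [0, 0, 0, 0] (depth 4)
After 'push -1': stack = [0, 0, 0, 0, -1] (depth 5)
After 'mul': stack = [0, 0, 0, 0] (depth 4)
After 'eq': stack = [0, 0, 1] (depth 3)
After 'push 7': stack = [0, 0, 1, 7] (depth 4)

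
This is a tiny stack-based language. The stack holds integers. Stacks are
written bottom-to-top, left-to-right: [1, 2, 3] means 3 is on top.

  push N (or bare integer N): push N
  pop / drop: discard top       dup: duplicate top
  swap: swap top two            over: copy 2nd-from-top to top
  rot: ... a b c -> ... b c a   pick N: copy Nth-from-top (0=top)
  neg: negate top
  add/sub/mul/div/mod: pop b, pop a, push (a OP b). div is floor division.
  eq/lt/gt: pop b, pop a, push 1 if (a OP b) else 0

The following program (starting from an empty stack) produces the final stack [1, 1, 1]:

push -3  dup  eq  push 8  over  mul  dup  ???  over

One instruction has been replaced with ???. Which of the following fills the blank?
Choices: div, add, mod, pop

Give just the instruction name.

Stack before ???: [1, 8, 8]
Stack after ???:  [1, 1]
Checking each choice:
  div: MATCH
  add: produces [1, 16, 1]
  mod: produces [1, 0, 1]
  pop: produces [1, 8, 1]


Answer: div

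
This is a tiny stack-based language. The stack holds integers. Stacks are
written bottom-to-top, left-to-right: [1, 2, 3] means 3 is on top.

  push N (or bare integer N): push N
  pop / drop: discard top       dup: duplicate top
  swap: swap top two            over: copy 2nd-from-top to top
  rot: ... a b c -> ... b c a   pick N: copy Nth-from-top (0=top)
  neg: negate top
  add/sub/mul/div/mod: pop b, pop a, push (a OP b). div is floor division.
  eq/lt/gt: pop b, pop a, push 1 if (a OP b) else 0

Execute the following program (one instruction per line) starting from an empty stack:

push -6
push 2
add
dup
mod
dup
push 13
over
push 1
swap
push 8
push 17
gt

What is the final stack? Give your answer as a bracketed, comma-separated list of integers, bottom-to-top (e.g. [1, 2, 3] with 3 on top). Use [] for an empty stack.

Answer: [0, 0, 13, 1, 0, 0]

Derivation:
After 'push -6': [-6]
After 'push 2': [-6, 2]
After 'add': [-4]
After 'dup': [-4, -4]
After 'mod': [0]
After 'dup': [0, 0]
After 'push 13': [0, 0, 13]
After 'over': [0, 0, 13, 0]
After 'push 1': [0, 0, 13, 0, 1]
After 'swap': [0, 0, 13, 1, 0]
After 'push 8': [0, 0, 13, 1, 0, 8]
After 'push 17': [0, 0, 13, 1, 0, 8, 17]
After 'gt': [0, 0, 13, 1, 0, 0]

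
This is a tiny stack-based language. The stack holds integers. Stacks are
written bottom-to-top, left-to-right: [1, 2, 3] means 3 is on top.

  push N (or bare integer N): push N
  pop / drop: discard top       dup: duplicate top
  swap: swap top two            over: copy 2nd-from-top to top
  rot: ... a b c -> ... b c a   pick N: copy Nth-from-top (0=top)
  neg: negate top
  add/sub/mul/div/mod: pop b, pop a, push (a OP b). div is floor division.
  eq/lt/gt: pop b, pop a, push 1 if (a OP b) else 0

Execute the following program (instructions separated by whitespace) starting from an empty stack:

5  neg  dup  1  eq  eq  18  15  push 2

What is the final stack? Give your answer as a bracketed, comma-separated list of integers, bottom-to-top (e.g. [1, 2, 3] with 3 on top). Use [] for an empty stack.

Answer: [0, 18, 15, 2]

Derivation:
After 'push 5': [5]
After 'neg': [-5]
After 'dup': [-5, -5]
After 'push 1': [-5, -5, 1]
After 'eq': [-5, 0]
After 'eq': [0]
After 'push 18': [0, 18]
After 'push 15': [0, 18, 15]
After 'push 2': [0, 18, 15, 2]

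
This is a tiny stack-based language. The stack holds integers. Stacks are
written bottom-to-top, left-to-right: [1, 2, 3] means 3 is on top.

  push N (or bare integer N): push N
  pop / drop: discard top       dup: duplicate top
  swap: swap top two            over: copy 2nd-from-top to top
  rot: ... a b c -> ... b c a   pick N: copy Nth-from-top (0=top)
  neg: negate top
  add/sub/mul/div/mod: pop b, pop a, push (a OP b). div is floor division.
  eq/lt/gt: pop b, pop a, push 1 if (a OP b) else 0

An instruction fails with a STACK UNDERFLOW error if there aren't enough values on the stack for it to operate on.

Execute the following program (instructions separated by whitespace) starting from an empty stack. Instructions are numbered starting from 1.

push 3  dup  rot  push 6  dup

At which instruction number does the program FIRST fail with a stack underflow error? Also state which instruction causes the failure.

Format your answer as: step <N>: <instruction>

Step 1 ('push 3'): stack = [3], depth = 1
Step 2 ('dup'): stack = [3, 3], depth = 2
Step 3 ('rot'): needs 3 value(s) but depth is 2 — STACK UNDERFLOW

Answer: step 3: rot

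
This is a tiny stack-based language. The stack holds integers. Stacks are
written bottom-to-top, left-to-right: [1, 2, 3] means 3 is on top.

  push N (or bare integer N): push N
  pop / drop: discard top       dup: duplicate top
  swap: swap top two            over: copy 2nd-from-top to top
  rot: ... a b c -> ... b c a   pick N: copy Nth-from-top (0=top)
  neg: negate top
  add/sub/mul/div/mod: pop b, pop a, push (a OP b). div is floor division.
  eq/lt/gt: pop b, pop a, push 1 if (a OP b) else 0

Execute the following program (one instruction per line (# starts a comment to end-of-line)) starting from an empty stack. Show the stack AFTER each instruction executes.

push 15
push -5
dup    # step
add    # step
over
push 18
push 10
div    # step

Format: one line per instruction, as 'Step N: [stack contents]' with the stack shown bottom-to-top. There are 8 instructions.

Step 1: [15]
Step 2: [15, -5]
Step 3: [15, -5, -5]
Step 4: [15, -10]
Step 5: [15, -10, 15]
Step 6: [15, -10, 15, 18]
Step 7: [15, -10, 15, 18, 10]
Step 8: [15, -10, 15, 1]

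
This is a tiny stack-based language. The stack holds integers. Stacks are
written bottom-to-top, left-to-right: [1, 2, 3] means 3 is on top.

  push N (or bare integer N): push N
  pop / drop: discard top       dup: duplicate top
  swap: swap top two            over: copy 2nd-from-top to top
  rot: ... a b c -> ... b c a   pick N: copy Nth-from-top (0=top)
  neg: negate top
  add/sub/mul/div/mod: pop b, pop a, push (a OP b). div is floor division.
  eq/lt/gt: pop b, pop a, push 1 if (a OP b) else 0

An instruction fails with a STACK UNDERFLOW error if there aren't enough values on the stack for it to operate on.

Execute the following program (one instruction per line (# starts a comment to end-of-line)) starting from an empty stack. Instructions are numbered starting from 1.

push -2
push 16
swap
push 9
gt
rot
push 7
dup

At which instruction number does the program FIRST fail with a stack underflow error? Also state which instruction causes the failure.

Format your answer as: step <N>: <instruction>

Answer: step 6: rot

Derivation:
Step 1 ('push -2'): stack = [-2], depth = 1
Step 2 ('push 16'): stack = [-2, 16], depth = 2
Step 3 ('swap'): stack = [16, -2], depth = 2
Step 4 ('push 9'): stack = [16, -2, 9], depth = 3
Step 5 ('gt'): stack = [16, 0], depth = 2
Step 6 ('rot'): needs 3 value(s) but depth is 2 — STACK UNDERFLOW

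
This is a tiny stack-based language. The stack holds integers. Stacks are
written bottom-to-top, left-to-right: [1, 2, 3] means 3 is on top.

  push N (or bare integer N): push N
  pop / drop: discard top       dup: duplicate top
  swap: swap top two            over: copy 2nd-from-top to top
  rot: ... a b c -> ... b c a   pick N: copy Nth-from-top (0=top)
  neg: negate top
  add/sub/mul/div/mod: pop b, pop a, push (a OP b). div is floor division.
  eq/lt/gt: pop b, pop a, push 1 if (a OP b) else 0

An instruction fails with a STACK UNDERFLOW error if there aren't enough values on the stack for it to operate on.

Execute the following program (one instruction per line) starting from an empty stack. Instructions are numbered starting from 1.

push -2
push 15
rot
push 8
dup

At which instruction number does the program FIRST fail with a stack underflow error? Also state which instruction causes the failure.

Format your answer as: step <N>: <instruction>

Answer: step 3: rot

Derivation:
Step 1 ('push -2'): stack = [-2], depth = 1
Step 2 ('push 15'): stack = [-2, 15], depth = 2
Step 3 ('rot'): needs 3 value(s) but depth is 2 — STACK UNDERFLOW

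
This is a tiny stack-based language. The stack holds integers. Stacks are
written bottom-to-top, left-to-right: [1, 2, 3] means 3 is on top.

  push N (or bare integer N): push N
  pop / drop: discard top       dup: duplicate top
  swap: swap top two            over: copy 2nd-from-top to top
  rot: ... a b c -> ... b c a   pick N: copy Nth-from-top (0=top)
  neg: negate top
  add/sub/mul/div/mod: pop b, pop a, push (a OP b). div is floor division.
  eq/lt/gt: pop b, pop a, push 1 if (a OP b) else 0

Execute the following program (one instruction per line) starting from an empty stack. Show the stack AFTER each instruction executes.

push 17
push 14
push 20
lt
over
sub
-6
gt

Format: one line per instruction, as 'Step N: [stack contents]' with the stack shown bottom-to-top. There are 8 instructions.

Step 1: [17]
Step 2: [17, 14]
Step 3: [17, 14, 20]
Step 4: [17, 1]
Step 5: [17, 1, 17]
Step 6: [17, -16]
Step 7: [17, -16, -6]
Step 8: [17, 0]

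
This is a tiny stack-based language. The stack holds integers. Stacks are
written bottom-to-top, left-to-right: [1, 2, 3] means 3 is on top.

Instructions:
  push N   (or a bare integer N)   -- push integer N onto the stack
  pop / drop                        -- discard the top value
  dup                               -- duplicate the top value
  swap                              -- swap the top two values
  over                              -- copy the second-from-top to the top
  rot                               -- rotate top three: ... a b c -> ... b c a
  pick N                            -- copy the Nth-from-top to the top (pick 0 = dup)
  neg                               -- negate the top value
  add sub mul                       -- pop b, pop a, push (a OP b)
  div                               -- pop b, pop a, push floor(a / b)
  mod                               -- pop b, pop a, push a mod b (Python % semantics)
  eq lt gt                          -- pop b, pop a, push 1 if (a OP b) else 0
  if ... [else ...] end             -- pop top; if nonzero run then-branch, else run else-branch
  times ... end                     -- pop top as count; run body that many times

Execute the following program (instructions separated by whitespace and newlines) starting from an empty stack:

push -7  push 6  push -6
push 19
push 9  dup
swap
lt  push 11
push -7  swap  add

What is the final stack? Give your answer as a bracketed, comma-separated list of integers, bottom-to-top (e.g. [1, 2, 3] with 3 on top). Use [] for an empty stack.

Answer: [-7, 6, -6, 19, 0, 4]

Derivation:
After 'push -7': [-7]
After 'push 6': [-7, 6]
After 'push -6': [-7, 6, -6]
After 'push 19': [-7, 6, -6, 19]
After 'push 9': [-7, 6, -6, 19, 9]
After 'dup': [-7, 6, -6, 19, 9, 9]
After 'swap': [-7, 6, -6, 19, 9, 9]
After 'lt': [-7, 6, -6, 19, 0]
After 'push 11': [-7, 6, -6, 19, 0, 11]
After 'push -7': [-7, 6, -6, 19, 0, 11, -7]
After 'swap': [-7, 6, -6, 19, 0, -7, 11]
After 'add': [-7, 6, -6, 19, 0, 4]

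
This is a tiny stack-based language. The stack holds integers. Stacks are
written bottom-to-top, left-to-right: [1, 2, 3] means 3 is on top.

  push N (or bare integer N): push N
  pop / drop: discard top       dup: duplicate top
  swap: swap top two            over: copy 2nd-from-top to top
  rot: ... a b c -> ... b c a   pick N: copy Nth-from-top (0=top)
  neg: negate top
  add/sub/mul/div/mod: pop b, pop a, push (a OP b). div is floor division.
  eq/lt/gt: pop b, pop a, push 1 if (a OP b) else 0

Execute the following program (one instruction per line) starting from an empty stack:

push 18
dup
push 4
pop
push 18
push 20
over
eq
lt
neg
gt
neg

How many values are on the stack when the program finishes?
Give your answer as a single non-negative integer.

After 'push 18': stack = [18] (depth 1)
After 'dup': stack = [18, 18] (depth 2)
After 'push 4': stack = [18, 18, 4] (depth 3)
After 'pop': stack = [18, 18] (depth 2)
After 'push 18': stack = [18, 18, 18] (depth 3)
After 'push 20': stack = [18, 18, 18, 20] (depth 4)
After 'over': stack = [18, 18, 18, 20, 18] (depth 5)
After 'eq': stack = [18, 18, 18, 0] (depth 4)
After 'lt': stack = [18, 18, 0] (depth 3)
After 'neg': stack = [18, 18, 0] (depth 3)
After 'gt': stack = [18, 1] (depth 2)
After 'neg': stack = [18, -1] (depth 2)

Answer: 2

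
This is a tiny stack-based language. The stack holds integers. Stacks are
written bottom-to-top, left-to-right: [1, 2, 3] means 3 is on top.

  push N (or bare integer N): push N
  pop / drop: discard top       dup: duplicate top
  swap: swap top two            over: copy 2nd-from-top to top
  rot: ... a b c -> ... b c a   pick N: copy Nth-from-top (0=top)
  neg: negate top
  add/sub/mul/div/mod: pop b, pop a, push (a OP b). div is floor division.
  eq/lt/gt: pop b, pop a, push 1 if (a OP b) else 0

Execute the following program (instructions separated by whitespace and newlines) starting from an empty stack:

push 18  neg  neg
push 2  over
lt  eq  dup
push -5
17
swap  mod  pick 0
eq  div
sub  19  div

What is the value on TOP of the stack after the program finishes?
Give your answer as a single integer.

After 'push 18': [18]
After 'neg': [-18]
After 'neg': [18]
After 'push 2': [18, 2]
After 'over': [18, 2, 18]
After 'lt': [18, 1]
After 'eq': [0]
After 'dup': [0, 0]
After 'push -5': [0, 0, -5]
After 'push 17': [0, 0, -5, 17]
After 'swap': [0, 0, 17, -5]
After 'mod': [0, 0, -3]
After 'pick 0': [0, 0, -3, -3]
After 'eq': [0, 0, 1]
After 'div': [0, 0]
After 'sub': [0]
After 'push 19': [0, 19]
After 'div': [0]

Answer: 0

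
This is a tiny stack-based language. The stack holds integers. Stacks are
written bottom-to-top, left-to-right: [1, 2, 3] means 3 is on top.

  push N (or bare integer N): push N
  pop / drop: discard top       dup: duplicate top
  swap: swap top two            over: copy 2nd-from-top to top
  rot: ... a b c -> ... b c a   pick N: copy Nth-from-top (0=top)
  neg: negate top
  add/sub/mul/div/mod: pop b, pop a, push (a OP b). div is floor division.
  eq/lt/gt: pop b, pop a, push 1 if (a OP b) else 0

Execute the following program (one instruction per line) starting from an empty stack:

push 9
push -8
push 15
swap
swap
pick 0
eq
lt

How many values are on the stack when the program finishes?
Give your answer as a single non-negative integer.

Answer: 2

Derivation:
After 'push 9': stack = [9] (depth 1)
After 'push -8': stack = [9, -8] (depth 2)
After 'push 15': stack = [9, -8, 15] (depth 3)
After 'swap': stack = [9, 15, -8] (depth 3)
After 'swap': stack = [9, -8, 15] (depth 3)
After 'pick 0': stack = [9, -8, 15, 15] (depth 4)
After 'eq': stack = [9, -8, 1] (depth 3)
After 'lt': stack = [9, 1] (depth 2)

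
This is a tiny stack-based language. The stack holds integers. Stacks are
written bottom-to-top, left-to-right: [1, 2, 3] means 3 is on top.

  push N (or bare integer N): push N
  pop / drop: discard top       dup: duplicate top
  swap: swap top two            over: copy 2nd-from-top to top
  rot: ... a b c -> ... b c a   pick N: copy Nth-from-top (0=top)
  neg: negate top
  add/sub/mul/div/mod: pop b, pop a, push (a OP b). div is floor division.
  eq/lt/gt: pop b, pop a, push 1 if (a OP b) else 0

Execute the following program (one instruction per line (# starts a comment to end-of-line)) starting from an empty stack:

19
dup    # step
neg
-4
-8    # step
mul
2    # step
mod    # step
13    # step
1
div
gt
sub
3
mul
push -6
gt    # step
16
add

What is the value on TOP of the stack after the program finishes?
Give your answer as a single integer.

Answer: 16

Derivation:
After 'push 19': [19]
After 'dup': [19, 19]
After 'neg': [19, -19]
After 'push -4': [19, -19, -4]
After 'push -8': [19, -19, -4, -8]
After 'mul': [19, -19, 32]
After 'push 2': [19, -19, 32, 2]
After 'mod': [19, -19, 0]
After 'push 13': [19, -19, 0, 13]
After 'push 1': [19, -19, 0, 13, 1]
After 'div': [19, -19, 0, 13]
After 'gt': [19, -19, 0]
After 'sub': [19, -19]
After 'push 3': [19, -19, 3]
After 'mul': [19, -57]
After 'push -6': [19, -57, -6]
After 'gt': [19, 0]
After 'push 16': [19, 0, 16]
After 'add': [19, 16]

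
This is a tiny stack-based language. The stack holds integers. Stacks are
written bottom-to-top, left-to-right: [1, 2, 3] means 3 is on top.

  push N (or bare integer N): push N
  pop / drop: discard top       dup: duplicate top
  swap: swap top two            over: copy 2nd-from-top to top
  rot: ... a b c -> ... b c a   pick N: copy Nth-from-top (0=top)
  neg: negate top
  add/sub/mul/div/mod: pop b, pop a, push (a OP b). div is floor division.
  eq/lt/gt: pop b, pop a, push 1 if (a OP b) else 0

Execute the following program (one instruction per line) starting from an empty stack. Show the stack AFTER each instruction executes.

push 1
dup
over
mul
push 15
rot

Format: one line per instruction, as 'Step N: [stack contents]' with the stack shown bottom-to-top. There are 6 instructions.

Step 1: [1]
Step 2: [1, 1]
Step 3: [1, 1, 1]
Step 4: [1, 1]
Step 5: [1, 1, 15]
Step 6: [1, 15, 1]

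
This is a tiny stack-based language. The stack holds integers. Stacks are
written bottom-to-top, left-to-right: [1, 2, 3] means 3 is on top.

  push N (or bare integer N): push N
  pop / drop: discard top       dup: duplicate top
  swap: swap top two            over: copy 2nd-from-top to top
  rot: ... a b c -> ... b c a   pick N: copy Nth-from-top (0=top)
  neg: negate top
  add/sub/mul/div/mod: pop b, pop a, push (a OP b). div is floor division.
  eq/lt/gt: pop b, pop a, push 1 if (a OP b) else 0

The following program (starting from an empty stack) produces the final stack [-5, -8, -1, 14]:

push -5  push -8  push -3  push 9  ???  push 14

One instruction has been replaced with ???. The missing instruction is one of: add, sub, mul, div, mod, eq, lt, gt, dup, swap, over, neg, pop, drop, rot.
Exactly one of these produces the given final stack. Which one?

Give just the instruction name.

Stack before ???: [-5, -8, -3, 9]
Stack after ???:  [-5, -8, -1]
The instruction that transforms [-5, -8, -3, 9] -> [-5, -8, -1] is: div

Answer: div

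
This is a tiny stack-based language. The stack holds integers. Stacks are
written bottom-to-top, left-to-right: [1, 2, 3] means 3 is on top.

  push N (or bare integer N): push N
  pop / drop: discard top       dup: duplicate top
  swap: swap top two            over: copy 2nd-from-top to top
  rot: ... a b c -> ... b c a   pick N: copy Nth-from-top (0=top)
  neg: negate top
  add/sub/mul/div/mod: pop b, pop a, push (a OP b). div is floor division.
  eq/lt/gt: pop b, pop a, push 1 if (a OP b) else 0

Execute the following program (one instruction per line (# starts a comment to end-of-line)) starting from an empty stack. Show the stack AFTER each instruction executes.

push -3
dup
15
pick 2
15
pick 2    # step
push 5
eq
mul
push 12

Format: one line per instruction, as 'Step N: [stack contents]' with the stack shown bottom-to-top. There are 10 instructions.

Step 1: [-3]
Step 2: [-3, -3]
Step 3: [-3, -3, 15]
Step 4: [-3, -3, 15, -3]
Step 5: [-3, -3, 15, -3, 15]
Step 6: [-3, -3, 15, -3, 15, 15]
Step 7: [-3, -3, 15, -3, 15, 15, 5]
Step 8: [-3, -3, 15, -3, 15, 0]
Step 9: [-3, -3, 15, -3, 0]
Step 10: [-3, -3, 15, -3, 0, 12]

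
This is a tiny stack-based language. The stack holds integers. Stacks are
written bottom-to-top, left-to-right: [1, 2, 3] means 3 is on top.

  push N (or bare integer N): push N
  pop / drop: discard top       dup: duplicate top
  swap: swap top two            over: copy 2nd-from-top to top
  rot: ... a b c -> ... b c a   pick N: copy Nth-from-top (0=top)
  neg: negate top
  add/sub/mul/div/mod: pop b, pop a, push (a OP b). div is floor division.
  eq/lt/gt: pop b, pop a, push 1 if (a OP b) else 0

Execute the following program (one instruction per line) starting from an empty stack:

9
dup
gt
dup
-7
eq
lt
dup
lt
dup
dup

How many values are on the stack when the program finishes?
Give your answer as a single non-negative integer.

After 'push 9': stack = [9] (depth 1)
After 'dup': stack = [9, 9] (depth 2)
After 'gt': stack = [0] (depth 1)
After 'dup': stack = [0, 0] (depth 2)
After 'push -7': stack = [0, 0, -7] (depth 3)
After 'eq': stack = [0, 0] (depth 2)
After 'lt': stack = [0] (depth 1)
After 'dup': stack = [0, 0] (depth 2)
After 'lt': stack = [0] (depth 1)
After 'dup': stack = [0, 0] (depth 2)
After 'dup': stack = [0, 0, 0] (depth 3)

Answer: 3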